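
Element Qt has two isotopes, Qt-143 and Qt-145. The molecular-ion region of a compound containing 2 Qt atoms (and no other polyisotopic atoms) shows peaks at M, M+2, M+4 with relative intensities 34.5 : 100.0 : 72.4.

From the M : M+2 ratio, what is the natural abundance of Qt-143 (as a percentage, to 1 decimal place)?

Write p for the Qt-143 fraction. I(M+2)/I(M) = [C(2,1)·p^1·(1−p)] / p^2 = 2·(1−p)/p = 100.0/34.5 = 2.8986
(1−p)/p = 2.8986/2 = 1.4493  ⇒  p = 1/(1 + 1.4493) = 0.4083
Qt-143: 40.8%, Qt-145: 59.2%.

40.8%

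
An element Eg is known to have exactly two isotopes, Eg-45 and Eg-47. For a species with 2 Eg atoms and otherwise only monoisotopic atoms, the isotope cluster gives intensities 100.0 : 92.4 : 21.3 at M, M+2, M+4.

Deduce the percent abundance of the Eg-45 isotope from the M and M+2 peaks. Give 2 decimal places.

Write p for the Eg-45 fraction. I(M+2)/I(M) = [C(2,1)·p^1·(1−p)] / p^2 = 2·(1−p)/p = 92.4/100.0 = 0.9240
(1−p)/p = 0.9240/2 = 0.4620  ⇒  p = 1/(1 + 0.4620) = 0.6840
Eg-45: 68.40%, Eg-47: 31.60%.

68.40%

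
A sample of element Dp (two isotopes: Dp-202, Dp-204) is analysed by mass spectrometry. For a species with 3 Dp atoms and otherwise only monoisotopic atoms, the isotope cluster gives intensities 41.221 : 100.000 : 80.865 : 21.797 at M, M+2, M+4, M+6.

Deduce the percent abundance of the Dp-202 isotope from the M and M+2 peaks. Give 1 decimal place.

55.3%

Let p = fractional abundance of Dp-202. I(M+2)/I(M) = [C(3,1)·p^2·(1−p)] / p^3 = 3·(1−p)/p = 100.000/41.221 = 2.4259
(1−p)/p = 2.4259/3 = 0.8086  ⇒  p = 1/(1 + 0.8086) = 0.5529
Dp-202: 55.3%, Dp-204: 44.7%.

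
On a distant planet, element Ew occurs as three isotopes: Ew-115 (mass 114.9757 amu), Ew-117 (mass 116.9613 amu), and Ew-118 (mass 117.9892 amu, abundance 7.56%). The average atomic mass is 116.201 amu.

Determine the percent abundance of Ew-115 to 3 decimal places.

42.204%

The remaining 92.44% is split between Ew-115 (fraction x) and Ew-117 (fraction 0.9244 − x).
Substituting: 114.9757x + 116.9613(0.9244 − x) = 107.28101648
(114.9757 − 116.9613)x = -0.83800924  ⇒  x = 0.42204, y = 0.50236
Ew-115: 42.204%, Ew-117: 50.236%.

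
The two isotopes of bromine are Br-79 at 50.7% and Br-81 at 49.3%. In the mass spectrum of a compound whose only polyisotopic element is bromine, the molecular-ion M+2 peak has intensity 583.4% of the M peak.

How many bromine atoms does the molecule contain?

6

The M+2/M ratio from n Br atoms is n · q/p = n · 0.493/0.507.
n = 5.834 × 0.507/0.493 = 6.00 ≈ 6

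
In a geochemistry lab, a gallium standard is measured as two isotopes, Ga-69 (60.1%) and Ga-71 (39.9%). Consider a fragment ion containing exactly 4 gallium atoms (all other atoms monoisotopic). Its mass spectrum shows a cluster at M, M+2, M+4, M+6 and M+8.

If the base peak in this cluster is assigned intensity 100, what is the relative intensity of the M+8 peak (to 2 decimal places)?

7.32

(0.601 + 0.399)^4 gives M 0.1305, M+2 0.3465, M+4 0.3450, M+6 0.1527, M+8 0.0253; the largest is M+2.
P(M+2) = C(4,1) × 0.601^3 × 0.399^1 = 4 × 0.2170818 × 0.3990 = 0.346463 (base)
P(M+8) = C(4,4) × 0.601^0 × 0.399^4 = 1 × 1.0000 × 0.02534496 = 0.025345
Relative intensity = 0.025345 / 0.346463 × 100 = 7.32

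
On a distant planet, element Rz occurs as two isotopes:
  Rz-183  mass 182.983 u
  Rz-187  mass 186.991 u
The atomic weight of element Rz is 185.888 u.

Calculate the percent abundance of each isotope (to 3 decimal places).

With x = fraction of Rz-183 (so Rz-187 is 1 − x):
182.983·x + 186.991·(1 − x) = 185.888
(182.983 − 186.991)·x = 185.888 − 186.991
x = -1.103 / -4.008 = 0.27520 → 27.520% Rz-183, 72.480% Rz-187.

Rz-183: 27.520%, Rz-187: 72.480%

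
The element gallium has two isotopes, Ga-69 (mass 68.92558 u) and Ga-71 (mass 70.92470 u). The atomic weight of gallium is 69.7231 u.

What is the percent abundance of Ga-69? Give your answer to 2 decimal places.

Writing the weighted mean with unknown fraction x of Ga-69:
68.92558·x + 70.92470·(1 − x) = 69.7231
(68.92558 − 70.92470)·x = 69.7231 − 70.92470
x = -1.20160 / -1.99912 = 0.60106 → 60.11% Ga-69, 39.89% Ga-71.

60.11%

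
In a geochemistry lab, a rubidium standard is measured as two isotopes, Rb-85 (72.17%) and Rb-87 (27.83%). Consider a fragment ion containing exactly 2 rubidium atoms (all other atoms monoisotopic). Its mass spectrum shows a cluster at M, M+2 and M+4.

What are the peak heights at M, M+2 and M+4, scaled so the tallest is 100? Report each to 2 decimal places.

Each Rb atom is independently Rb-85 (p = 0.7217) or Rb-87 (q = 0.2783); the cluster is the binomial expansion (p + q)^2.
P(M) = 0.7217^2 = 0.520851
P(M+2) = 2 × 0.7217^1 × 0.2783^1 = 0.401698
P(M+4) = 0.2783^2 = 0.077451
The M peak is largest (0.520851); scaling to 100 gives 100.00 : 77.12 : 14.87.

100.00 : 77.12 : 14.87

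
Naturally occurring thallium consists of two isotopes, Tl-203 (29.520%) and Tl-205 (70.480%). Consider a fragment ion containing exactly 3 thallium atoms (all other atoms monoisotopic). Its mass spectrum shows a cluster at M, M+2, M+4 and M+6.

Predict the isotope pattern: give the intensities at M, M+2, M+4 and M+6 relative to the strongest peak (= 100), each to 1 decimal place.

Expanding (0.29520 + 0.70480)^3:
P(M) = 0.29520^3 = 0.025725
P(M+2) = 3 × 0.29520^2 × 0.70480^1 = 0.184255
P(M+4) = 3 × 0.29520^1 × 0.70480^2 = 0.439916
P(M+6) = 0.70480^3 = 0.350104
The M+4 peak is largest (0.439916); scaling to 100 gives 5.8 : 41.9 : 100.0 : 79.6.

5.8 : 41.9 : 100.0 : 79.6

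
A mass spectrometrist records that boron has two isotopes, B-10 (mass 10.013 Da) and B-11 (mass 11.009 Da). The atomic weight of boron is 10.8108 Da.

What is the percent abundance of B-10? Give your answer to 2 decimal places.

19.90%

Let x be the fractional abundance of B-10; then B-11 has abundance 1 − x.
10.013·x + 11.009·(1 − x) = 10.8108
(10.013 − 11.009)·x = 10.8108 − 11.009
x = -0.1982 / -0.996 = 0.19900 → 19.90% B-10, 80.10% B-11.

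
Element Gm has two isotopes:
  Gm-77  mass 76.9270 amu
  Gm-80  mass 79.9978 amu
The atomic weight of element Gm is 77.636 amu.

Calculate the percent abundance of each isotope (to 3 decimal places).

Gm-77: 76.912%, Gm-80: 23.088%

Writing the weighted mean with unknown fraction x of Gm-77:
76.9270·x + 79.9978·(1 − x) = 77.636
(76.9270 − 79.9978)·x = 77.636 − 79.9978
x = -2.3618 / -3.0708 = 0.76912 → 76.912% Gm-77, 23.088% Gm-80.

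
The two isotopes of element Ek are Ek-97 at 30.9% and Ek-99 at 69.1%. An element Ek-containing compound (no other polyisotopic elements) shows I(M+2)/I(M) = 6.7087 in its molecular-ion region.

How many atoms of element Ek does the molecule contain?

With n Ek atoms, P(M+2)/P(M) = C(n,1)·p^(n−1)q / p^n = n·q/p = n · 0.691/0.309.
n = 6.7087 × 0.309/0.691 = 3.00 ≈ 3

3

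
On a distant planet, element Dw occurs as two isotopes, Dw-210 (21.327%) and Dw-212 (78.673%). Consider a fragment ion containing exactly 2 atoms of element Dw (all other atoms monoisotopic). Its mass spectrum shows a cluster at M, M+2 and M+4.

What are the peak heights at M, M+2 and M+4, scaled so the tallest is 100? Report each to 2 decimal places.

7.35 : 54.22 : 100.00

Each Dw atom is independently Dw-210 (p = 0.21327) or Dw-212 (q = 0.78673); the cluster is the binomial expansion (p + q)^2.
P(M) = 0.21327^2 = 0.045484
P(M+2) = 2 × 0.21327^1 × 0.78673^1 = 0.335572
P(M+4) = 0.78673^2 = 0.618944
The M+4 peak is largest (0.618944); scaling to 100 gives 7.35 : 54.22 : 100.00.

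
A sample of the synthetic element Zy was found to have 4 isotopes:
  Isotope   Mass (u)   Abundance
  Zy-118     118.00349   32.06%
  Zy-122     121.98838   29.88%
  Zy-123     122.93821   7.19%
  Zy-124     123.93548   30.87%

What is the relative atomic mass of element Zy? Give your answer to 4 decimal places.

Average mass = Σ (abundance × isotope mass) = 0.3206 × 118.00349 + 0.2988 × 121.98838 + 0.0719 × 122.93821 + 0.3087 × 123.93548
= 37.831919 + 36.450128 + 8.839257 + 38.258883 = 121.380187 u

121.3802 u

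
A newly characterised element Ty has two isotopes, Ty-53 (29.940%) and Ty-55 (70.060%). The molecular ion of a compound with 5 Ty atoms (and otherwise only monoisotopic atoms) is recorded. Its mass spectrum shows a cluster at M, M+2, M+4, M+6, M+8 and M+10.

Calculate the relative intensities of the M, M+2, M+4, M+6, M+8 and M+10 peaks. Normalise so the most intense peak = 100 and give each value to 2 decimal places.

0.67 : 7.80 : 36.53 : 85.47 : 100.00 : 46.80

Expanding (0.29940 + 0.70060)^5:
P(M) = 0.29940^5 = 0.002406
P(M+2) = 5 × 0.29940^4 × 0.70060^1 = 0.028148
P(M+4) = 10 × 0.29940^3 × 0.70060^2 = 0.131733
P(M+6) = 10 × 0.29940^2 × 0.70060^3 = 0.308258
P(M+8) = 5 × 0.29940^1 × 0.70060^4 = 0.360664
P(M+10) = 0.70060^5 = 0.168792
The M+8 peak is largest (0.360664); scaling to 100 gives 0.67 : 7.80 : 36.53 : 85.47 : 100.00 : 46.80.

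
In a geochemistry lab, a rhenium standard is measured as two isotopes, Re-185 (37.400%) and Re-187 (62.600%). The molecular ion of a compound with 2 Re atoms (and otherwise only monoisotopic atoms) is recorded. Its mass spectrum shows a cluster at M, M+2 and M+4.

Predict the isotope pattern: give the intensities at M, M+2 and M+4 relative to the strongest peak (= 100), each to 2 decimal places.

Expanding (0.37400 + 0.62600)^2:
P(M) = 0.37400^2 = 0.139876
P(M+2) = 2 × 0.37400^1 × 0.62600^1 = 0.468248
P(M+4) = 0.62600^2 = 0.391876
The M+2 peak is largest (0.468248); scaling to 100 gives 29.87 : 100.00 : 83.69.

29.87 : 100.00 : 83.69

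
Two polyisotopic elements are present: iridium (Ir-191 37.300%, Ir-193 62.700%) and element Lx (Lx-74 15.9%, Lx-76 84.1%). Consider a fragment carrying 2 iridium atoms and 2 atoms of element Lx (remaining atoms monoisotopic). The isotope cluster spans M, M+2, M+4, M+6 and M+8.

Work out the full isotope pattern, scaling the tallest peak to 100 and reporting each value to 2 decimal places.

Iridium pattern (n=2): 0.139129 : 0.467742 : 0.393129
Element Lx pattern (n=2): 0.025281 : 0.267438 : 0.707281
Convolve the two distributions (both contribute in 2-u steps):
  M: 0.139129×0.025281 = 0.003517
  M+2: 0.139129×0.267438 + 0.467742×0.025281 = 0.049033
  M+4: 0.139129×0.707281 + 0.467742×0.267438 + 0.393129×0.025281 = 0.233434
  M+6: 0.467742×0.707281 + 0.393129×0.267438 = 0.435963
  M+8: 0.393129×0.707281 = 0.278053
Scale to base peak (0.435963) = 100: 0.81 : 11.25 : 53.54 : 100.00 : 63.78

0.81 : 11.25 : 53.54 : 100.00 : 63.78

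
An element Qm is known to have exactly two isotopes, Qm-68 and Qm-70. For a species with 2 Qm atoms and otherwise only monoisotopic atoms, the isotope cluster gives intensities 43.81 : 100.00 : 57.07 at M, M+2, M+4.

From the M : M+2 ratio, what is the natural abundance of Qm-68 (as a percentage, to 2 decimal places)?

46.70%

If p is the fraction of Qm that is Qm-68, then I(M+2)/I(M) = [C(2,1)·p^1·(1−p)] / p^2 = 2·(1−p)/p = 100.00/43.81 = 2.2826
(1−p)/p = 2.2826/2 = 1.1413  ⇒  p = 1/(1 + 1.1413) = 0.4670
Qm-68: 46.70%, Qm-70: 53.30%.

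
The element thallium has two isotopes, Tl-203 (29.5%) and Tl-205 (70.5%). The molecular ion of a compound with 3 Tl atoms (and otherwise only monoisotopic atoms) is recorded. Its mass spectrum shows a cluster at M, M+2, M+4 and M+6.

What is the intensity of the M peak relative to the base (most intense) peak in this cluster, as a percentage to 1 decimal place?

5.8%

Term probabilities: M 0.0257, M+2 0.1841, M+4 0.4399, M+6 0.3504. Base peak = M+4.
P(M+4) = C(3,2) × 0.295^1 × 0.705^2 = 3 × 0.2950 × 0.497025 = 0.439867 (base)
P(M) = C(3,0) × 0.295^3 × 0.705^0 = 1 × 0.02567237 × 1.0000 = 0.025672
Relative intensity = 0.025672 / 0.439867 × 100 = 5.8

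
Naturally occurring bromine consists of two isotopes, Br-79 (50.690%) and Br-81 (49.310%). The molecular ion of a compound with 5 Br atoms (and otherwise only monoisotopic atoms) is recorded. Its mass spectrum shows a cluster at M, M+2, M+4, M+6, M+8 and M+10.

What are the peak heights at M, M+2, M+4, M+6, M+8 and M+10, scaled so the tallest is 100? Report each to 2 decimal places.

The 5 Br atoms are independent, so intensities follow the terms of (0.50690 + 0.49310)^5.
P(M) = 0.50690^5 = 0.033467
P(M+2) = 5 × 0.50690^4 × 0.49310^1 = 0.162777
P(M+4) = 10 × 0.50690^3 × 0.49310^2 = 0.316692
P(M+6) = 10 × 0.50690^2 × 0.49310^3 = 0.308070
P(M+8) = 5 × 0.50690^1 × 0.49310^4 = 0.149842
P(M+10) = 0.49310^5 = 0.029152
The M+4 peak is largest (0.316692); scaling to 100 gives 10.57 : 51.40 : 100.00 : 97.28 : 47.31 : 9.21.

10.57 : 51.40 : 100.00 : 97.28 : 47.31 : 9.21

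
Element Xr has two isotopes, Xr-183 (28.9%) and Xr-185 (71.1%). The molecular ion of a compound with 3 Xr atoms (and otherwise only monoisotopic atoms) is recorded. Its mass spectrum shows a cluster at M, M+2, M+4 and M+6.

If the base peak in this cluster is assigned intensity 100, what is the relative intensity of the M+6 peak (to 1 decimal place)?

Binomial terms of (0.289 + 0.711)^3: M 0.0241, M+2 0.1782, M+4 0.4383, M+6 0.3594 → M+4 is the base peak.
P(M+4) = C(3,2) × 0.289^1 × 0.711^2 = 3 × 0.2890 × 0.505521 = 0.438287 (base)
P(M+6) = C(3,3) × 0.289^0 × 0.711^3 = 1 × 1.0000 × 0.35942543 = 0.359425
Relative intensity = 0.359425 / 0.438287 × 100 = 82.0

82.0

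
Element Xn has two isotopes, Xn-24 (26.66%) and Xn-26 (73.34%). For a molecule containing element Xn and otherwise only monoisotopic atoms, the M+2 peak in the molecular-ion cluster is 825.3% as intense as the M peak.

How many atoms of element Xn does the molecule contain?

3

With n Xn atoms, P(M+2)/P(M) = C(n,1)·p^(n−1)q / p^n = n·q/p = n · 0.7334/0.2666.
n = 8.253 × 0.2666/0.7334 = 3.00 ≈ 3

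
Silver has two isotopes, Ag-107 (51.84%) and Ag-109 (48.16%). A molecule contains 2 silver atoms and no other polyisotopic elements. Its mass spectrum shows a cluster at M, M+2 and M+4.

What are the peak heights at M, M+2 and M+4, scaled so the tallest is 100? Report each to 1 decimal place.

53.8 : 100.0 : 46.5

Expanding (0.5184 + 0.4816)^2:
P(M) = 0.5184^2 = 0.268739
P(M+2) = 2 × 0.5184^1 × 0.4816^1 = 0.499323
P(M+4) = 0.4816^2 = 0.231939
The M+2 peak is largest (0.499323); scaling to 100 gives 53.8 : 100.0 : 46.5.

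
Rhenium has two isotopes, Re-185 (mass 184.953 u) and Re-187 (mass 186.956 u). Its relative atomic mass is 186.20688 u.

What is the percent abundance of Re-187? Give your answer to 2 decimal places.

62.60%

Let x be the fractional abundance of Re-185; then Re-187 has abundance 1 − x.
184.953·x + 186.956·(1 − x) = 186.20688
(184.953 − 186.956)·x = 186.20688 − 186.956
x = -0.74912 / -2.003 = 0.37400 → 37.40% Re-185, 62.60% Re-187.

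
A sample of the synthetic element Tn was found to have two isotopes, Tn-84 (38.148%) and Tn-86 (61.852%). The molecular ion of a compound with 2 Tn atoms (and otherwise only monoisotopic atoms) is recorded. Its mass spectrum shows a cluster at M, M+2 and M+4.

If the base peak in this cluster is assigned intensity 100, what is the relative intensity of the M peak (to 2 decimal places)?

(0.38148 + 0.61852)^2 gives M 0.1455, M+2 0.4719, M+4 0.3826; the largest is M+2.
P(M+2) = C(2,1) × 0.38148^1 × 0.61852^1 = 2 × 0.38148 × 0.61852 = 0.471906 (base)
P(M) = C(2,0) × 0.38148^2 × 0.61852^0 = 1 × 0.14552699 × 1.0000 = 0.145527
Relative intensity = 0.145527 / 0.471906 × 100 = 30.84

30.84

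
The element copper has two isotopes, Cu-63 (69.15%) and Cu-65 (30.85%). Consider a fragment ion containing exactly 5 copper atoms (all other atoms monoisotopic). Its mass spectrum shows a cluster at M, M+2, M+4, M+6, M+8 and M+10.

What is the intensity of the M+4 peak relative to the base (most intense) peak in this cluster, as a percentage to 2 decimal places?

89.23%

(0.6915 + 0.3085)^5 gives M 0.1581, M+2 0.3527, M+4 0.3147, M+6 0.1404, M+8 0.0313, M+10 0.0028; the largest is M+2.
P(M+2) = C(5,1) × 0.6915^4 × 0.3085^1 = 5 × 0.2286487 × 0.3085 = 0.352691 (base)
P(M+4) = C(5,2) × 0.6915^3 × 0.3085^2 = 10 × 0.33065611 × 0.09517225 = 0.314693
Relative intensity = 0.314693 / 0.352691 × 100 = 89.23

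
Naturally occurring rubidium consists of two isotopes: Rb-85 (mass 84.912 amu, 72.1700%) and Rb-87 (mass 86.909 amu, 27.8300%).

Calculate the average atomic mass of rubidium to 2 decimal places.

85.47 amu

Average mass = Σ (abundance × isotope mass) = 0.721700 × 84.912 + 0.278300 × 86.909
= 61.2810 + 24.1868 = 85.4678 amu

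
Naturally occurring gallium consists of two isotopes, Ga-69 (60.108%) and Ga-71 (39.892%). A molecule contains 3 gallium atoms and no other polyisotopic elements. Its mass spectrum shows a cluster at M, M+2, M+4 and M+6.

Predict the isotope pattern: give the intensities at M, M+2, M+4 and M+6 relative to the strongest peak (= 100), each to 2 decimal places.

Expanding (0.60108 + 0.39892)^3:
P(M) = 0.60108^3 = 0.217169
P(M+2) = 3 × 0.60108^2 × 0.39892^1 = 0.432386
P(M+4) = 3 × 0.60108^1 × 0.39892^2 = 0.286963
P(M+6) = 0.39892^3 = 0.063483
The M+2 peak is largest (0.432386); scaling to 100 gives 50.23 : 100.00 : 66.37 : 14.68.

50.23 : 100.00 : 66.37 : 14.68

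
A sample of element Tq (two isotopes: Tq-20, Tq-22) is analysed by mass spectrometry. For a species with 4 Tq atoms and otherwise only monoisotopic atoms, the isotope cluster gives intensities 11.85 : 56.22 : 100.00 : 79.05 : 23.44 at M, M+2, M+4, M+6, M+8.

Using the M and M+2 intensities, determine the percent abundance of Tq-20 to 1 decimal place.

Write p for the Tq-20 fraction. I(M+2)/I(M) = [C(4,1)·p^3·(1−p)] / p^4 = 4·(1−p)/p = 56.22/11.85 = 4.7443
(1−p)/p = 4.7443/4 = 1.1861  ⇒  p = 1/(1 + 1.1861) = 0.4574
Tq-20: 45.7%, Tq-22: 54.3%.

45.7%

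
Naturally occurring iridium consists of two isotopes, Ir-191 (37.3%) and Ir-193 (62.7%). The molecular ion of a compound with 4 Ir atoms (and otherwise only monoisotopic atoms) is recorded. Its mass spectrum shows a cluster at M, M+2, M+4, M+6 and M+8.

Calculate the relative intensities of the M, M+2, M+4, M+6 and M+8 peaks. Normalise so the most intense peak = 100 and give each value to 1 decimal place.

5.3 : 35.4 : 89.2 : 100.0 : 42.0

Each Ir atom is independently Ir-191 (p = 0.373) or Ir-193 (q = 0.627); the cluster is the binomial expansion (p + q)^4.
P(M) = 0.373^4 = 0.019357
P(M+2) = 4 × 0.373^3 × 0.627^1 = 0.130153
P(M+4) = 6 × 0.373^2 × 0.627^2 = 0.328174
P(M+6) = 4 × 0.373^1 × 0.627^3 = 0.367766
P(M+8) = 0.627^4 = 0.154550
The M+6 peak is largest (0.367766); scaling to 100 gives 5.3 : 35.4 : 89.2 : 100.0 : 42.0.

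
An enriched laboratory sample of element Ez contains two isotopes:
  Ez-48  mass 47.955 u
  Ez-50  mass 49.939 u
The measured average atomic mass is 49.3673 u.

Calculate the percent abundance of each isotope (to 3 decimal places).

Let x be the fractional abundance of Ez-48; then Ez-50 has abundance 1 − x.
47.955·x + 49.939·(1 − x) = 49.3673
(47.955 − 49.939)·x = 49.3673 − 49.939
x = -0.5717 / -1.984 = 0.28816 → 28.816% Ez-48, 71.184% Ez-50.

Ez-48: 28.816%, Ez-50: 71.184%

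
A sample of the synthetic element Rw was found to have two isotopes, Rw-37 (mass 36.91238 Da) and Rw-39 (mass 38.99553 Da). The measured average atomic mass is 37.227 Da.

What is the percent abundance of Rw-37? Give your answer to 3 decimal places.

With x = fraction of Rw-37 (so Rw-39 is 1 − x):
36.91238·x + 38.99553·(1 − x) = 37.227
(36.91238 − 38.99553)·x = 37.227 − 38.99553
x = -1.76853 / -2.08315 = 0.84897 → 84.897% Rw-37, 15.103% Rw-39.

84.897%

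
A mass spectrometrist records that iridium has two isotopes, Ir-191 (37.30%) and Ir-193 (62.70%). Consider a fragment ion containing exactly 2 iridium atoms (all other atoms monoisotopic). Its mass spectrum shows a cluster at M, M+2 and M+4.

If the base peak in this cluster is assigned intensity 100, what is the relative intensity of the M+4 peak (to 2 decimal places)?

Binomial terms of (0.3730 + 0.6270)^2: M 0.1391, M+2 0.4677, M+4 0.3931 → M+2 is the base peak.
P(M+2) = C(2,1) × 0.3730^1 × 0.6270^1 = 2 × 0.3730 × 0.6270 = 0.467742 (base)
P(M+4) = C(2,2) × 0.3730^0 × 0.6270^2 = 1 × 1.0000 × 0.393129 = 0.393129
Relative intensity = 0.393129 / 0.467742 × 100 = 84.05

84.05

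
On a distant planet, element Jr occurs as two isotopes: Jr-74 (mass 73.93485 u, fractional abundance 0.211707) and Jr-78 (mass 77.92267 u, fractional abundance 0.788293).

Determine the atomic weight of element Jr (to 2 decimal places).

77.08 u

Weight each isotope mass by its fractional abundance: 0.211707 × 73.93485 + 0.788293 × 77.92267
= 15.652525 + 61.425895 = 77.078420 u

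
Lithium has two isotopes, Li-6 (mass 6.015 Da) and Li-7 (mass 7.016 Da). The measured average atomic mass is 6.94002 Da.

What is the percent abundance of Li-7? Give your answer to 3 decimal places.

92.410%

Let x be the fractional abundance of Li-6; then Li-7 has abundance 1 − x.
6.015·x + 7.016·(1 − x) = 6.94002
(6.015 − 7.016)·x = 6.94002 − 7.016
x = -0.07598 / -1.001 = 0.07590 → 7.590% Li-6, 92.410% Li-7.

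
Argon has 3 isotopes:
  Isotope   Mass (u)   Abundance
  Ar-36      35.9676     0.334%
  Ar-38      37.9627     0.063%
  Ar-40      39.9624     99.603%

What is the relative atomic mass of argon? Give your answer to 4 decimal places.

39.9478 u

The abundance-weighted mean is 0.00334 × 35.9676 + 0.00063 × 37.9627 + 0.99603 × 39.9624
= 0.12013 + 0.02392 + 39.80375 = 39.94780 u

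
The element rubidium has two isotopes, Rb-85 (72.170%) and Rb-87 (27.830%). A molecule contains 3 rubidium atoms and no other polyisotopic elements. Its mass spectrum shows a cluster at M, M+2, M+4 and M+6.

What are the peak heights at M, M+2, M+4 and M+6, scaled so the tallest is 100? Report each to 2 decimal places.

Each Rb atom is independently Rb-85 (p = 0.72170) or Rb-87 (q = 0.27830); the cluster is the binomial expansion (p + q)^3.
P(M) = 0.72170^3 = 0.375898
P(M+2) = 3 × 0.72170^2 × 0.27830^1 = 0.434858
P(M+4) = 3 × 0.72170^1 × 0.27830^2 = 0.167689
P(M+6) = 0.27830^3 = 0.021555
The M+2 peak is largest (0.434858); scaling to 100 gives 86.44 : 100.00 : 38.56 : 4.96.

86.44 : 100.00 : 38.56 : 4.96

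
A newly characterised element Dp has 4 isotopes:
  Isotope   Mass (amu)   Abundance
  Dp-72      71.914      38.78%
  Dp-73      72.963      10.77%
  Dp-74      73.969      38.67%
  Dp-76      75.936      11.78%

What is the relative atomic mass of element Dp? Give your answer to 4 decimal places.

73.2954 amu

Average mass = Σ (abundance × isotope mass) = 0.3878 × 71.914 + 0.1077 × 72.963 + 0.3867 × 73.969 + 0.1178 × 75.936
= 27.88825 + 7.85812 + 28.60381 + 8.94526 = 73.29544 amu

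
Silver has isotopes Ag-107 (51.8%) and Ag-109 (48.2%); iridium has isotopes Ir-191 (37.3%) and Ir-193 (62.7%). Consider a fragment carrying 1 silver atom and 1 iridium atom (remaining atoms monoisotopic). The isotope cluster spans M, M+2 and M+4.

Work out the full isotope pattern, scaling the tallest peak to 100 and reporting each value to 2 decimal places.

Silver pattern (n=1): 0.5180 : 0.4820
Iridium pattern (n=1): 0.3730 : 0.6270
Convolve the two distributions (both contribute in 2-u steps):
  M: 0.5180×0.3730 = 0.193214
  M+2: 0.5180×0.6270 + 0.4820×0.3730 = 0.504572
  M+4: 0.4820×0.6270 = 0.302214
Scale to base peak (0.504572) = 100: 38.29 : 100.00 : 59.90

38.29 : 100.00 : 59.90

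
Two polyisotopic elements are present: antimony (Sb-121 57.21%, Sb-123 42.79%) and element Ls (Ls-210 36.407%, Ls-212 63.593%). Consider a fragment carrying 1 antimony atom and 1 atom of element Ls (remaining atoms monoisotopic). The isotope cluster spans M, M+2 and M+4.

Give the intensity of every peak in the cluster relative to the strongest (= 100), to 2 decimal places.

Antimony pattern (n=1): 0.5721 : 0.4279
Element Ls pattern (n=1): 0.36407 : 0.63593
Convolve the two distributions (both contribute in 2-u steps):
  M: 0.5721×0.36407 = 0.208284
  M+2: 0.5721×0.63593 + 0.4279×0.36407 = 0.519601
  M+4: 0.4279×0.63593 = 0.272114
Scale to base peak (0.519601) = 100: 40.09 : 100.00 : 52.37

40.09 : 100.00 : 52.37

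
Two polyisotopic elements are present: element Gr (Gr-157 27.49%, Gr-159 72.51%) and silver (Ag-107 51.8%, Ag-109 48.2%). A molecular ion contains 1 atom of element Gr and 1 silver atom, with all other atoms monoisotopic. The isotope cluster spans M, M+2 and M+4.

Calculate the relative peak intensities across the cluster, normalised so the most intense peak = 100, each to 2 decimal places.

28.03 : 100.00 : 68.78

Element Gr pattern (n=1): 0.2749 : 0.7251
Silver pattern (n=1): 0.5180 : 0.4820
Convolve the two distributions (both contribute in 2-u steps):
  M: 0.2749×0.5180 = 0.142398
  M+2: 0.2749×0.4820 + 0.7251×0.5180 = 0.508104
  M+4: 0.7251×0.4820 = 0.349498
Scale to base peak (0.508104) = 100: 28.03 : 100.00 : 68.78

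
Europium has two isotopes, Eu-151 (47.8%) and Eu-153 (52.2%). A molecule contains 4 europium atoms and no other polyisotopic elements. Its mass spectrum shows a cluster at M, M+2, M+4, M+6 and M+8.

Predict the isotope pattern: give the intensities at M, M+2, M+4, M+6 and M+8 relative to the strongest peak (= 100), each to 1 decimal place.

The 4 Eu atoms are independent, so intensities follow the terms of (0.478 + 0.522)^4.
P(M) = 0.478^4 = 0.052205
P(M+2) = 4 × 0.478^3 × 0.522^1 = 0.228042
P(M+4) = 6 × 0.478^2 × 0.522^2 = 0.373549
P(M+6) = 4 × 0.478^1 × 0.522^3 = 0.271956
P(M+8) = 0.522^4 = 0.074248
The M+4 peak is largest (0.373549); scaling to 100 gives 14.0 : 61.0 : 100.0 : 72.8 : 19.9.

14.0 : 61.0 : 100.0 : 72.8 : 19.9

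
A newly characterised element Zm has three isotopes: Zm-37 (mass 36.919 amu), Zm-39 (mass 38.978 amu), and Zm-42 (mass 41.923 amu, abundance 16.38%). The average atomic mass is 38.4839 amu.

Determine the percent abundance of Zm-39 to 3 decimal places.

36.195%

The remaining 83.62% is split between Zm-37 (fraction x) and Zm-39 (fraction 0.8362 − x).
Substituting: 36.919x + 38.978(0.8362 − x) = 31.6169126
(36.919 − 38.978)x = -0.976491  ⇒  x = 0.47425, y = 0.36195
Zm-37: 47.425%, Zm-39: 36.195%.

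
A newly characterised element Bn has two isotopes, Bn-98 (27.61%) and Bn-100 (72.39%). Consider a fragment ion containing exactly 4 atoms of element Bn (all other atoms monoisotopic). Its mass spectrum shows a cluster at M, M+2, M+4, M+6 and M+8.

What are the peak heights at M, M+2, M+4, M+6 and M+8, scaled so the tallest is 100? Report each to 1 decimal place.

The 4 Bn atoms are independent, so intensities follow the terms of (0.2761 + 0.7239)^4.
P(M) = 0.2761^4 = 0.005811
P(M+2) = 4 × 0.2761^3 × 0.7239^1 = 0.060945
P(M+4) = 6 × 0.2761^2 × 0.7239^2 = 0.239685
P(M+6) = 4 × 0.2761^1 × 0.7239^3 = 0.418950
P(M+8) = 0.7239^4 = 0.274609
The M+6 peak is largest (0.418950); scaling to 100 gives 1.4 : 14.5 : 57.2 : 100.0 : 65.5.

1.4 : 14.5 : 57.2 : 100.0 : 65.5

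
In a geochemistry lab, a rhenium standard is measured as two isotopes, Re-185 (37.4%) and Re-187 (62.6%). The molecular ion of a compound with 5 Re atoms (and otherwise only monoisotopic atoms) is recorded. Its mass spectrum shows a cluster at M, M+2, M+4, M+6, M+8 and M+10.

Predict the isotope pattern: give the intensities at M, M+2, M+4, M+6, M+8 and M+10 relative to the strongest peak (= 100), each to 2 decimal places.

Each Re atom is independently Re-185 (p = 0.374) or Re-187 (q = 0.626); the cluster is the binomial expansion (p + q)^5.
P(M) = 0.374^5 = 0.007317
P(M+2) = 5 × 0.374^4 × 0.626^1 = 0.061239
P(M+4) = 10 × 0.374^3 × 0.626^2 = 0.205005
P(M+6) = 10 × 0.374^2 × 0.626^3 = 0.343136
P(M+8) = 5 × 0.374^1 × 0.626^4 = 0.287170
P(M+10) = 0.626^5 = 0.096133
The M+6 peak is largest (0.343136); scaling to 100 gives 2.13 : 17.85 : 59.74 : 100.00 : 83.69 : 28.02.

2.13 : 17.85 : 59.74 : 100.00 : 83.69 : 28.02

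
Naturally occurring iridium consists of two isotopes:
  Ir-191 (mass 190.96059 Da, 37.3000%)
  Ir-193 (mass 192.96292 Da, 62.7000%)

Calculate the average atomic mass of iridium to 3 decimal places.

Ar = Σ fᵢ·mᵢ = 0.373000 × 190.96059 + 0.627000 × 192.96292
= 71.228300 + 120.987751 = 192.216051 Da

192.216 Da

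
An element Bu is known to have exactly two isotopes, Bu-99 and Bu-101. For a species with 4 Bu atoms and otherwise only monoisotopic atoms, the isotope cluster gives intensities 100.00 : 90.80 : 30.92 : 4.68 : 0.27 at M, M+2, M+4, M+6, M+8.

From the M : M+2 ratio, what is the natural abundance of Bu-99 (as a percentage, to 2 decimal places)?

81.50%

If p is the fraction of Bu that is Bu-99, then I(M+2)/I(M) = [C(4,1)·p^3·(1−p)] / p^4 = 4·(1−p)/p = 90.80/100.00 = 0.9080
(1−p)/p = 0.9080/4 = 0.2270  ⇒  p = 1/(1 + 0.2270) = 0.8150
Bu-99: 81.50%, Bu-101: 18.50%.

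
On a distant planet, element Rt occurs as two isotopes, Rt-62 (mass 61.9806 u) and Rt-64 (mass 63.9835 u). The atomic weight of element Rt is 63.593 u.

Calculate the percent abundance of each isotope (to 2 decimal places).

Rt-62: 19.50%, Rt-64: 80.50%

Let x be the fractional abundance of Rt-62; then Rt-64 has abundance 1 − x.
61.9806·x + 63.9835·(1 − x) = 63.593
(61.9806 − 63.9835)·x = 63.593 − 63.9835
x = -0.3905 / -2.0029 = 0.19497 → 19.50% Rt-62, 80.50% Rt-64.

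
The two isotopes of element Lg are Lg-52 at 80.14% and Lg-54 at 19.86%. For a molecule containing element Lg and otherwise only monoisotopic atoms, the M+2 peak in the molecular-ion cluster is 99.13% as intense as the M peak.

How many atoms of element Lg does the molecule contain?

With n Lg atoms, P(M+2)/P(M) = C(n,1)·p^(n−1)q / p^n = n·q/p = n · 0.1986/0.8014.
n = 0.9913 × 0.8014/0.1986 = 4.00 ≈ 4

4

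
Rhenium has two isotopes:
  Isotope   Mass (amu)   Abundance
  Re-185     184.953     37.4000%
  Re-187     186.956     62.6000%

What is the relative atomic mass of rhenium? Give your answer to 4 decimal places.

186.2069 amu

Ar = Σ fᵢ·mᵢ = 0.374000 × 184.953 + 0.626000 × 186.956
= 69.17242 + 117.03446 = 186.20688 amu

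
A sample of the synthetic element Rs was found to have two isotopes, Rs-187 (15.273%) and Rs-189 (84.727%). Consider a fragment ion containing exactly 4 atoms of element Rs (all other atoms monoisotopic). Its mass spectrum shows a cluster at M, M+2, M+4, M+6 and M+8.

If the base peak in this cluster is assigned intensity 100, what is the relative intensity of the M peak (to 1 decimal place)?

Binomial terms of (0.15273 + 0.84727)^4: M 0.0005, M+2 0.0121, M+4 0.1005, M+6 0.3716, M+8 0.5153 → M+8 is the base peak.
P(M+8) = C(4,4) × 0.15273^0 × 0.84727^4 = 1 × 1.0000 × 0.51533224 = 0.515332 (base)
P(M) = C(4,0) × 0.15273^4 × 0.84727^0 = 1 × 0.00054412 × 1.0000 = 0.000544
Relative intensity = 0.000544 / 0.515332 × 100 = 0.1

0.1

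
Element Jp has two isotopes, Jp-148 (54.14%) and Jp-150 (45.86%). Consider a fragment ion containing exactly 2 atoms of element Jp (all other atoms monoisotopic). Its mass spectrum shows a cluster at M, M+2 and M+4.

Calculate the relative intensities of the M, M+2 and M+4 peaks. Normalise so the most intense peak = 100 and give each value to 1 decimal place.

Each Jp atom is independently Jp-148 (p = 0.5414) or Jp-150 (q = 0.4586); the cluster is the binomial expansion (p + q)^2.
P(M) = 0.5414^2 = 0.293114
P(M+2) = 2 × 0.5414^1 × 0.4586^1 = 0.496572
P(M+4) = 0.4586^2 = 0.210314
The M+2 peak is largest (0.496572); scaling to 100 gives 59.0 : 100.0 : 42.4.

59.0 : 100.0 : 42.4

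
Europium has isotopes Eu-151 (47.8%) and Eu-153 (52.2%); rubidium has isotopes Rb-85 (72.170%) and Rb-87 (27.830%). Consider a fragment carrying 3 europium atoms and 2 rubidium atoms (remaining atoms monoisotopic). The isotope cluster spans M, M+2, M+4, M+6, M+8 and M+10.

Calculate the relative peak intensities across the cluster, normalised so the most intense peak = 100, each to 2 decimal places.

Europium pattern (n=3): 0.10921535 : 0.35780594 : 0.39074206 : 0.14223665
Rubidium pattern (n=2): 0.52085089 : 0.40169822 : 0.07745089
Convolve the two distributions (both contribute in 2-u steps):
  M: 0.10921535×0.52085089 = 0.056885
  M+2: 0.10921535×0.40169822 + 0.35780594×0.52085089 = 0.230235
  M+4: 0.10921535×0.07745089 + 0.35780594×0.40169822 + 0.39074206×0.52085089 = 0.355707
  M+6: 0.35780594×0.07745089 + 0.39074206×0.40169822 + 0.14223665×0.52085089 = 0.258757
  M+8: 0.39074206×0.07745089 + 0.14223665×0.40169822 = 0.087400
  M+10: 0.14223665×0.07745089 = 0.011016
Scale to base peak (0.355707) = 100: 15.99 : 64.73 : 100.00 : 72.74 : 24.57 : 3.10

15.99 : 64.73 : 100.00 : 72.74 : 24.57 : 3.10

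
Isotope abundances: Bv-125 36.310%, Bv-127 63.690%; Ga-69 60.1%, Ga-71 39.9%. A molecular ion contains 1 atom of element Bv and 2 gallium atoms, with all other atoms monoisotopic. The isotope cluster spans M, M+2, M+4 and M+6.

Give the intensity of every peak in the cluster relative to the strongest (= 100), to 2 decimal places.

Element Bv pattern (n=1): 0.3631 : 0.6369
Gallium pattern (n=2): 0.361201 : 0.479598 : 0.159201
Convolve the two distributions (both contribute in 2-u steps):
  M: 0.3631×0.361201 = 0.131152
  M+2: 0.3631×0.479598 + 0.6369×0.361201 = 0.404191
  M+4: 0.3631×0.159201 + 0.6369×0.479598 = 0.363262
  M+6: 0.6369×0.159201 = 0.101395
Scale to base peak (0.404191) = 100: 32.45 : 100.00 : 89.87 : 25.09

32.45 : 100.00 : 89.87 : 25.09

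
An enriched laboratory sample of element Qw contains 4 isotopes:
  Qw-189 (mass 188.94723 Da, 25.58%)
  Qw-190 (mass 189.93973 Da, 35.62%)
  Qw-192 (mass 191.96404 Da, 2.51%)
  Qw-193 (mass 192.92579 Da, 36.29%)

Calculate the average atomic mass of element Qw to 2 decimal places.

Ar = Σ fᵢ·mᵢ = 0.2558 × 188.94723 + 0.3562 × 189.93973 + 0.0251 × 191.96404 + 0.3629 × 192.92579
= 48.332701 + 67.656532 + 4.818297 + 70.012769 = 190.820299 Da

190.82 Da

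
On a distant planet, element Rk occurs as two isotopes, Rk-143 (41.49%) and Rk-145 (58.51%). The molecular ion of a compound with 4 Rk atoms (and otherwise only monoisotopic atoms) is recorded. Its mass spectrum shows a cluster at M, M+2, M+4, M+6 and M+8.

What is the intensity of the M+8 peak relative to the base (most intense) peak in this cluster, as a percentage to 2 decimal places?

33.15%

Term probabilities: M 0.0296, M+2 0.1672, M+4 0.3536, M+6 0.3324, M+8 0.1172. Base peak = M+4.
P(M+4) = C(4,2) × 0.4149^2 × 0.5851^2 = 6 × 0.17214201 × 0.34234201 = 0.353589 (base)
P(M+8) = C(4,4) × 0.4149^0 × 0.5851^4 = 1 × 1.0000 × 0.11719805 = 0.117198
Relative intensity = 0.117198 / 0.353589 × 100 = 33.15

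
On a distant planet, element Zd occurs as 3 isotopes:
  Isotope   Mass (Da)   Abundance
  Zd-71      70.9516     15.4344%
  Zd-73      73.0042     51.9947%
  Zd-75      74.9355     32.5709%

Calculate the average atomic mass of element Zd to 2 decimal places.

73.32 Da

Average mass = Σ (abundance × isotope mass) = 0.154344 × 70.9516 + 0.519947 × 73.0042 + 0.325709 × 74.9355
= 10.95095 + 37.95831 + 24.40717 = 73.31643 Da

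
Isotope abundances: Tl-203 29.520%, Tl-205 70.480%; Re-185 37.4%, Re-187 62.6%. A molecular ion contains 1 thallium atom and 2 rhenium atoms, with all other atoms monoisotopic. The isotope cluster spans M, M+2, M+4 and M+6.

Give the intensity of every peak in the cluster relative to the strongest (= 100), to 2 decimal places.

Thallium pattern (n=1): 0.2952 : 0.7048
Rhenium pattern (n=2): 0.139876 : 0.468248 : 0.391876
Convolve the two distributions (both contribute in 2-u steps):
  M: 0.2952×0.139876 = 0.041291
  M+2: 0.2952×0.468248 + 0.7048×0.139876 = 0.236811
  M+4: 0.2952×0.391876 + 0.7048×0.468248 = 0.445703
  M+6: 0.7048×0.391876 = 0.276194
Scale to base peak (0.445703) = 100: 9.26 : 53.13 : 100.00 : 61.97

9.26 : 53.13 : 100.00 : 61.97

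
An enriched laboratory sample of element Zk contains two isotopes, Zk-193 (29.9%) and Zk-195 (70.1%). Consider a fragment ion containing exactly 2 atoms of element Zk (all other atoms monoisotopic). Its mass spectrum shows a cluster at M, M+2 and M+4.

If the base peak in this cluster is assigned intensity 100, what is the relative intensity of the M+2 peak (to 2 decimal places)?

85.31

Term probabilities: M 0.0894, M+2 0.4192, M+4 0.4914. Base peak = M+4.
P(M+4) = C(2,2) × 0.299^0 × 0.701^2 = 1 × 1.0000 × 0.491401 = 0.491401 (base)
P(M+2) = C(2,1) × 0.299^1 × 0.701^1 = 2 × 0.2990 × 0.7010 = 0.419198
Relative intensity = 0.419198 / 0.491401 × 100 = 85.31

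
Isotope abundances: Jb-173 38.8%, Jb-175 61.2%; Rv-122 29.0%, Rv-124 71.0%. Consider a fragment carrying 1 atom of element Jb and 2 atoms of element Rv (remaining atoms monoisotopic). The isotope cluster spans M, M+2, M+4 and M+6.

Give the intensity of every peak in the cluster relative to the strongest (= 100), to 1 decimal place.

7.3 : 47.2 : 100.0 : 68.9

Element Jb pattern (n=1): 0.3880 : 0.6120
Element Rv pattern (n=2): 0.0841 : 0.4118 : 0.5041
Convolve the two distributions (both contribute in 2-u steps):
  M: 0.3880×0.0841 = 0.032631
  M+2: 0.3880×0.4118 + 0.6120×0.0841 = 0.211248
  M+4: 0.3880×0.5041 + 0.6120×0.4118 = 0.447612
  M+6: 0.6120×0.5041 = 0.308509
Scale to base peak (0.447612) = 100: 7.3 : 47.2 : 100.0 : 68.9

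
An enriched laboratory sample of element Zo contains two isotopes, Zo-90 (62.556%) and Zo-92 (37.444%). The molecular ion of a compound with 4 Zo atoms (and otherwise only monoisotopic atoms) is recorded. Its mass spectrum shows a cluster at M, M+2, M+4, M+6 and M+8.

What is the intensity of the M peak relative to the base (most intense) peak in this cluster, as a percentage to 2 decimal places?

41.77%

Term probabilities: M 0.1531, M+2 0.3666, M+4 0.3292, M+6 0.1314, M+8 0.0197. Base peak = M+2.
P(M+2) = C(4,1) × 0.62556^3 × 0.37444^1 = 4 × 0.24479746 × 0.37444 = 0.366648 (base)
P(M) = C(4,0) × 0.62556^4 × 0.37444^0 = 1 × 0.1531355 × 1.0000 = 0.153136
Relative intensity = 0.153136 / 0.366648 × 100 = 41.77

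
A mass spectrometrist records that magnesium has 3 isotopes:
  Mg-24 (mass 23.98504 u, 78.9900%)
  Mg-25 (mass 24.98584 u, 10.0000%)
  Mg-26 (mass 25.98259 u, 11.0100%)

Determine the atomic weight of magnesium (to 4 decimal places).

The abundance-weighted mean is 0.789900 × 23.98504 + 0.100000 × 24.98584 + 0.110100 × 25.98259
= 18.945783 + 2.498584 + 2.860683 = 24.305050 u

24.3051 u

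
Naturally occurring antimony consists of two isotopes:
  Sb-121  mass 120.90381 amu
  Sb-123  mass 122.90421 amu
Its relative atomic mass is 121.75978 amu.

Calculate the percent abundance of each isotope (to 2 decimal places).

Sb-121: 57.21%, Sb-123: 42.79%

Let x be the fractional abundance of Sb-121; then Sb-123 has abundance 1 − x.
120.90381·x + 122.90421·(1 − x) = 121.75978
(120.90381 − 122.90421)·x = 121.75978 − 122.90421
x = -1.14443 / -2.00040 = 0.57210 → 57.21% Sb-121, 42.79% Sb-123.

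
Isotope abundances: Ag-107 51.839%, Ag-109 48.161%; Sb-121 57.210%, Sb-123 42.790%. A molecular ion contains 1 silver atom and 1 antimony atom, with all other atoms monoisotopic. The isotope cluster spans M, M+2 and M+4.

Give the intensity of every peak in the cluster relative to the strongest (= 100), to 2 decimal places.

59.63 : 100.00 : 41.44

Silver pattern (n=1): 0.51839 : 0.48161
Antimony pattern (n=1): 0.5721 : 0.4279
Convolve the two distributions (both contribute in 2-u steps):
  M: 0.51839×0.5721 = 0.296571
  M+2: 0.51839×0.4279 + 0.48161×0.5721 = 0.497348
  M+4: 0.48161×0.4279 = 0.206081
Scale to base peak (0.497348) = 100: 59.63 : 100.00 : 41.44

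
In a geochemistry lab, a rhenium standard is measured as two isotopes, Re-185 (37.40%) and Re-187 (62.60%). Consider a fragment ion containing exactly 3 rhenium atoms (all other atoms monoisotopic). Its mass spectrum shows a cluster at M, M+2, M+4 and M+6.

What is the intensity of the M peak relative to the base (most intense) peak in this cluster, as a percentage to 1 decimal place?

11.9%

Term probabilities: M 0.0523, M+2 0.2627, M+4 0.4397, M+6 0.2453. Base peak = M+4.
P(M+4) = C(3,2) × 0.3740^1 × 0.6260^2 = 3 × 0.3740 × 0.391876 = 0.439685 (base)
P(M) = C(3,0) × 0.3740^3 × 0.6260^0 = 1 × 0.05231362 × 1.0000 = 0.052314
Relative intensity = 0.052314 / 0.439685 × 100 = 11.9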